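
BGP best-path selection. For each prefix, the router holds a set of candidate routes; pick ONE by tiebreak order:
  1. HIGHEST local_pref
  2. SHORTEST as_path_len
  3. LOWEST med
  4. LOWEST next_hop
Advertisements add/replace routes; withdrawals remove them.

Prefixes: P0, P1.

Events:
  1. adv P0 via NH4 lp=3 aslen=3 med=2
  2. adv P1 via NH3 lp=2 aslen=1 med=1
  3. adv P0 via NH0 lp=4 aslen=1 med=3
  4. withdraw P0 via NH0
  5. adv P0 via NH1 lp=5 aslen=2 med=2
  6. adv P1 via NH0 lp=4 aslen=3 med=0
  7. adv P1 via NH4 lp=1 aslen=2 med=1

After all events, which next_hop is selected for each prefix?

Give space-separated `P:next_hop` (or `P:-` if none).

Answer: P0:NH1 P1:NH0

Derivation:
Op 1: best P0=NH4 P1=-
Op 2: best P0=NH4 P1=NH3
Op 3: best P0=NH0 P1=NH3
Op 4: best P0=NH4 P1=NH3
Op 5: best P0=NH1 P1=NH3
Op 6: best P0=NH1 P1=NH0
Op 7: best P0=NH1 P1=NH0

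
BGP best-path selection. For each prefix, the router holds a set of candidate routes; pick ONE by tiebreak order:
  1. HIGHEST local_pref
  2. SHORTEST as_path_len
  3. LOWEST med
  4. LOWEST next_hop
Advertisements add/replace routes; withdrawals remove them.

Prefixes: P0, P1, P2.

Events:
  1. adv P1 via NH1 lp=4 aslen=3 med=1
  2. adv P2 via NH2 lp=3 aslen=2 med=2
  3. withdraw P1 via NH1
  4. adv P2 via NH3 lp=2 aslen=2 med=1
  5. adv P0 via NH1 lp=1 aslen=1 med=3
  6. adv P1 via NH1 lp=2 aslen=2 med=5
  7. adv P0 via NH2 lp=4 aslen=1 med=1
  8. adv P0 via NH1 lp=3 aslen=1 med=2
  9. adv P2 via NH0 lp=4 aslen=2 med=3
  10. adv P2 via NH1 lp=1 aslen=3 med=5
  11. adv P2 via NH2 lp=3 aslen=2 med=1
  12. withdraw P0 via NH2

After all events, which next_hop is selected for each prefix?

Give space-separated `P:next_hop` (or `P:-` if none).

Answer: P0:NH1 P1:NH1 P2:NH0

Derivation:
Op 1: best P0=- P1=NH1 P2=-
Op 2: best P0=- P1=NH1 P2=NH2
Op 3: best P0=- P1=- P2=NH2
Op 4: best P0=- P1=- P2=NH2
Op 5: best P0=NH1 P1=- P2=NH2
Op 6: best P0=NH1 P1=NH1 P2=NH2
Op 7: best P0=NH2 P1=NH1 P2=NH2
Op 8: best P0=NH2 P1=NH1 P2=NH2
Op 9: best P0=NH2 P1=NH1 P2=NH0
Op 10: best P0=NH2 P1=NH1 P2=NH0
Op 11: best P0=NH2 P1=NH1 P2=NH0
Op 12: best P0=NH1 P1=NH1 P2=NH0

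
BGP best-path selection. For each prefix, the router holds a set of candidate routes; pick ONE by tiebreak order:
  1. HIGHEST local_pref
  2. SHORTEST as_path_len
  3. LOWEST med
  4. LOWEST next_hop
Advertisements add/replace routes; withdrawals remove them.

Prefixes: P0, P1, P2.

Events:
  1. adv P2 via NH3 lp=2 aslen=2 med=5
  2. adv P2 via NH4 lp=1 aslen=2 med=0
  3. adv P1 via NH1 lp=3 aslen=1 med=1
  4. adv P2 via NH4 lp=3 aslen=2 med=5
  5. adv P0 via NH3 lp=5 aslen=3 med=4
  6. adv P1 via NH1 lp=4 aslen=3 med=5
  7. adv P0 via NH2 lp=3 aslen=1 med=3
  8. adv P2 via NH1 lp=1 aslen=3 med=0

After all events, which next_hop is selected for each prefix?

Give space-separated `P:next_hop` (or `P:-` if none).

Op 1: best P0=- P1=- P2=NH3
Op 2: best P0=- P1=- P2=NH3
Op 3: best P0=- P1=NH1 P2=NH3
Op 4: best P0=- P1=NH1 P2=NH4
Op 5: best P0=NH3 P1=NH1 P2=NH4
Op 6: best P0=NH3 P1=NH1 P2=NH4
Op 7: best P0=NH3 P1=NH1 P2=NH4
Op 8: best P0=NH3 P1=NH1 P2=NH4

Answer: P0:NH3 P1:NH1 P2:NH4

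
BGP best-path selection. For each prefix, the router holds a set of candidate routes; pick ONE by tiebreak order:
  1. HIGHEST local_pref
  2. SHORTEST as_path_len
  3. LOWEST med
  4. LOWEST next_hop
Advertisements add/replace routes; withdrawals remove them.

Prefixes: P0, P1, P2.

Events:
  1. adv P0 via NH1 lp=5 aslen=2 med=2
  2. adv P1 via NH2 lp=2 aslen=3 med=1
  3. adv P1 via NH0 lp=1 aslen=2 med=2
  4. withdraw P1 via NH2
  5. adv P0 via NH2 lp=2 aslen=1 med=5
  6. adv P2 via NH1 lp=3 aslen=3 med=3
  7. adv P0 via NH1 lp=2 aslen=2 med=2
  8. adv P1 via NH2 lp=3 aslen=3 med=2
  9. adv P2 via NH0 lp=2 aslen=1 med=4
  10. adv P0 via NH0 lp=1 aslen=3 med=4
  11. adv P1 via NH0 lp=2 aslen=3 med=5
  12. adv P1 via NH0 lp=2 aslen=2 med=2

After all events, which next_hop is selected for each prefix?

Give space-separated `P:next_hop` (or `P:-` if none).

Op 1: best P0=NH1 P1=- P2=-
Op 2: best P0=NH1 P1=NH2 P2=-
Op 3: best P0=NH1 P1=NH2 P2=-
Op 4: best P0=NH1 P1=NH0 P2=-
Op 5: best P0=NH1 P1=NH0 P2=-
Op 6: best P0=NH1 P1=NH0 P2=NH1
Op 7: best P0=NH2 P1=NH0 P2=NH1
Op 8: best P0=NH2 P1=NH2 P2=NH1
Op 9: best P0=NH2 P1=NH2 P2=NH1
Op 10: best P0=NH2 P1=NH2 P2=NH1
Op 11: best P0=NH2 P1=NH2 P2=NH1
Op 12: best P0=NH2 P1=NH2 P2=NH1

Answer: P0:NH2 P1:NH2 P2:NH1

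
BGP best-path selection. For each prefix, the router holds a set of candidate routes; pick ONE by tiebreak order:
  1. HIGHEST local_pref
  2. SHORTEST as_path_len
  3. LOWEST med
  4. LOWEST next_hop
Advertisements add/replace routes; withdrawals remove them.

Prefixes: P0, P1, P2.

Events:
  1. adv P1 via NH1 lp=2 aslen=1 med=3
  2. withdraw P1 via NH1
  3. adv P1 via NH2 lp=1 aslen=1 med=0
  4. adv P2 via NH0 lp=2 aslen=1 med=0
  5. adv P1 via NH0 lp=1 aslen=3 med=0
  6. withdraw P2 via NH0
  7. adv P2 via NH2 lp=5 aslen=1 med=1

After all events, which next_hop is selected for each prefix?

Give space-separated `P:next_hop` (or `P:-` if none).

Answer: P0:- P1:NH2 P2:NH2

Derivation:
Op 1: best P0=- P1=NH1 P2=-
Op 2: best P0=- P1=- P2=-
Op 3: best P0=- P1=NH2 P2=-
Op 4: best P0=- P1=NH2 P2=NH0
Op 5: best P0=- P1=NH2 P2=NH0
Op 6: best P0=- P1=NH2 P2=-
Op 7: best P0=- P1=NH2 P2=NH2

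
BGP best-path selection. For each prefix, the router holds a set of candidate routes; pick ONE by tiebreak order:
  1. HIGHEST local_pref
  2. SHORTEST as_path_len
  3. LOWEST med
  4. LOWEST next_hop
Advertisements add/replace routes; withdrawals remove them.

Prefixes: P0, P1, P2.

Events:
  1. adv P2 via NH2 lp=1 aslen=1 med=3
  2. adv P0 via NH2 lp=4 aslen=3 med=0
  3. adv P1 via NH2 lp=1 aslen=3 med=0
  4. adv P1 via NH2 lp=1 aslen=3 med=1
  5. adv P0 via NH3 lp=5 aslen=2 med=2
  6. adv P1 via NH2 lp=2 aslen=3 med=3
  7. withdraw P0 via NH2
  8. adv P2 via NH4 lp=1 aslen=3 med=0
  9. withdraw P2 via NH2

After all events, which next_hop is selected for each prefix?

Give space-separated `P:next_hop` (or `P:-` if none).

Op 1: best P0=- P1=- P2=NH2
Op 2: best P0=NH2 P1=- P2=NH2
Op 3: best P0=NH2 P1=NH2 P2=NH2
Op 4: best P0=NH2 P1=NH2 P2=NH2
Op 5: best P0=NH3 P1=NH2 P2=NH2
Op 6: best P0=NH3 P1=NH2 P2=NH2
Op 7: best P0=NH3 P1=NH2 P2=NH2
Op 8: best P0=NH3 P1=NH2 P2=NH2
Op 9: best P0=NH3 P1=NH2 P2=NH4

Answer: P0:NH3 P1:NH2 P2:NH4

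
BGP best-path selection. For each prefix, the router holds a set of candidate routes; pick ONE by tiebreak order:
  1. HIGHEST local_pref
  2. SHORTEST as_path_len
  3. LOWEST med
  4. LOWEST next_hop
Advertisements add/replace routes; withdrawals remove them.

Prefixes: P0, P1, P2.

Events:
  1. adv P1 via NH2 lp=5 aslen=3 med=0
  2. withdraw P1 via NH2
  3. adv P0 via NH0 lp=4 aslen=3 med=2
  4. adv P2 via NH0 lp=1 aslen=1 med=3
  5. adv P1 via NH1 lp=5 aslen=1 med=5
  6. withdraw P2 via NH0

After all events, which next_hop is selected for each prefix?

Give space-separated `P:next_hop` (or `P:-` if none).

Answer: P0:NH0 P1:NH1 P2:-

Derivation:
Op 1: best P0=- P1=NH2 P2=-
Op 2: best P0=- P1=- P2=-
Op 3: best P0=NH0 P1=- P2=-
Op 4: best P0=NH0 P1=- P2=NH0
Op 5: best P0=NH0 P1=NH1 P2=NH0
Op 6: best P0=NH0 P1=NH1 P2=-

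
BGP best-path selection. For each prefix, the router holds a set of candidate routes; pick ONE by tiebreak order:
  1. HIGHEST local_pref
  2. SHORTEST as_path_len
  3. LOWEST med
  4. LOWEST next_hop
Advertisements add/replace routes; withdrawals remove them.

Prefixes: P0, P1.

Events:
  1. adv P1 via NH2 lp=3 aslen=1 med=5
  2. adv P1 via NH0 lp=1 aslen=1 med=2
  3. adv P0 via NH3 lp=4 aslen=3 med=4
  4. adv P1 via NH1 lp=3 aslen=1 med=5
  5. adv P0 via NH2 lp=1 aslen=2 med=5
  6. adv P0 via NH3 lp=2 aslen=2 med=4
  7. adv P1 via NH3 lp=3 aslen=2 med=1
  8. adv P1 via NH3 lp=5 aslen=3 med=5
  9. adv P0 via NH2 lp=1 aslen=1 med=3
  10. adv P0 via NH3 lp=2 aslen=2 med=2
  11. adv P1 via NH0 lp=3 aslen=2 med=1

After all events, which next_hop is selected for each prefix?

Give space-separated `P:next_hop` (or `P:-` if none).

Answer: P0:NH3 P1:NH3

Derivation:
Op 1: best P0=- P1=NH2
Op 2: best P0=- P1=NH2
Op 3: best P0=NH3 P1=NH2
Op 4: best P0=NH3 P1=NH1
Op 5: best P0=NH3 P1=NH1
Op 6: best P0=NH3 P1=NH1
Op 7: best P0=NH3 P1=NH1
Op 8: best P0=NH3 P1=NH3
Op 9: best P0=NH3 P1=NH3
Op 10: best P0=NH3 P1=NH3
Op 11: best P0=NH3 P1=NH3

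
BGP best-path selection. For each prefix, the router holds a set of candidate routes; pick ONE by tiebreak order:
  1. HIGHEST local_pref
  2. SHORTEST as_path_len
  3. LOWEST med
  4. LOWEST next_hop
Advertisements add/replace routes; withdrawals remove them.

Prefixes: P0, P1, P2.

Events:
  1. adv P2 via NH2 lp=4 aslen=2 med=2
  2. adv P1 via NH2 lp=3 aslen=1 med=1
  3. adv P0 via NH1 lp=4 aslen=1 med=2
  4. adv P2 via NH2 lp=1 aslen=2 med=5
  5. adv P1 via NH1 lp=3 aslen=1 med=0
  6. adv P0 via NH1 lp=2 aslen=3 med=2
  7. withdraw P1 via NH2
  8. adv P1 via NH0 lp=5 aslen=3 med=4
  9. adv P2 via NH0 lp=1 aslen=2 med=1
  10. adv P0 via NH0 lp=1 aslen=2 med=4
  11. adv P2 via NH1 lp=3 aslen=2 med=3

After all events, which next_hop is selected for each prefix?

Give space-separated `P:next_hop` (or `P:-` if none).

Answer: P0:NH1 P1:NH0 P2:NH1

Derivation:
Op 1: best P0=- P1=- P2=NH2
Op 2: best P0=- P1=NH2 P2=NH2
Op 3: best P0=NH1 P1=NH2 P2=NH2
Op 4: best P0=NH1 P1=NH2 P2=NH2
Op 5: best P0=NH1 P1=NH1 P2=NH2
Op 6: best P0=NH1 P1=NH1 P2=NH2
Op 7: best P0=NH1 P1=NH1 P2=NH2
Op 8: best P0=NH1 P1=NH0 P2=NH2
Op 9: best P0=NH1 P1=NH0 P2=NH0
Op 10: best P0=NH1 P1=NH0 P2=NH0
Op 11: best P0=NH1 P1=NH0 P2=NH1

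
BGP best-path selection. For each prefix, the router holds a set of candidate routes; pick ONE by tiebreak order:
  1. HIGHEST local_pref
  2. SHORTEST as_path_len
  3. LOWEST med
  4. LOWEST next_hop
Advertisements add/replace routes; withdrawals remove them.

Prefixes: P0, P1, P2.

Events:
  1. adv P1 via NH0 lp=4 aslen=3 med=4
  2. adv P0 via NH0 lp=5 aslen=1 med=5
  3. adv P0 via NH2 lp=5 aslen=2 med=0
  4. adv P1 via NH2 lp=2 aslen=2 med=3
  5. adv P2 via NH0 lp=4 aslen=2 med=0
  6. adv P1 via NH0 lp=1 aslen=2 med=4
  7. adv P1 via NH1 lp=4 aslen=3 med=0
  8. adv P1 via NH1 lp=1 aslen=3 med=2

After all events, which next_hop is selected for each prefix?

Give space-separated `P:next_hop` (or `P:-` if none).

Answer: P0:NH0 P1:NH2 P2:NH0

Derivation:
Op 1: best P0=- P1=NH0 P2=-
Op 2: best P0=NH0 P1=NH0 P2=-
Op 3: best P0=NH0 P1=NH0 P2=-
Op 4: best P0=NH0 P1=NH0 P2=-
Op 5: best P0=NH0 P1=NH0 P2=NH0
Op 6: best P0=NH0 P1=NH2 P2=NH0
Op 7: best P0=NH0 P1=NH1 P2=NH0
Op 8: best P0=NH0 P1=NH2 P2=NH0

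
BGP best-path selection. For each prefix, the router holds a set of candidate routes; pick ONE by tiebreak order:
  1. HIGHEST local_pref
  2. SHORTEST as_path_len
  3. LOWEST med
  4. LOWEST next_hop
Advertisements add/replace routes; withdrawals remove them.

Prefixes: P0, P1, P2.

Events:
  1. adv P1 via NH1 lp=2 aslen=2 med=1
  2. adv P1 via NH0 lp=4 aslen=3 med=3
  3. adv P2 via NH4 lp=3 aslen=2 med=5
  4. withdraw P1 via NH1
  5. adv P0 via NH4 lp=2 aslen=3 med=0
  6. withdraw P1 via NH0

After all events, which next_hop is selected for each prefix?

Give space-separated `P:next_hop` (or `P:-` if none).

Answer: P0:NH4 P1:- P2:NH4

Derivation:
Op 1: best P0=- P1=NH1 P2=-
Op 2: best P0=- P1=NH0 P2=-
Op 3: best P0=- P1=NH0 P2=NH4
Op 4: best P0=- P1=NH0 P2=NH4
Op 5: best P0=NH4 P1=NH0 P2=NH4
Op 6: best P0=NH4 P1=- P2=NH4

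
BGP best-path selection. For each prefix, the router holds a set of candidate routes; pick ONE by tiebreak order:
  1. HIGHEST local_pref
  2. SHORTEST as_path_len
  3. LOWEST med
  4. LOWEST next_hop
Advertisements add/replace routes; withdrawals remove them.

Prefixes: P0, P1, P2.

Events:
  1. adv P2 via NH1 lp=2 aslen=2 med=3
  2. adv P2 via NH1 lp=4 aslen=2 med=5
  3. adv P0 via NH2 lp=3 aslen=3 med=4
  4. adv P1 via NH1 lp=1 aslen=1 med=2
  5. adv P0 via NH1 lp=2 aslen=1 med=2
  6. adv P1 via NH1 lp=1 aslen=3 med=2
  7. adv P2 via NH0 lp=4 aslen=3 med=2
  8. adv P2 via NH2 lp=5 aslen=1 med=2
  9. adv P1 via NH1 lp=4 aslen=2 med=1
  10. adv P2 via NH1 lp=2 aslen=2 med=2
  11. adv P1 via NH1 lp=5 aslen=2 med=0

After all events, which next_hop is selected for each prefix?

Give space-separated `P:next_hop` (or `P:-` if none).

Op 1: best P0=- P1=- P2=NH1
Op 2: best P0=- P1=- P2=NH1
Op 3: best P0=NH2 P1=- P2=NH1
Op 4: best P0=NH2 P1=NH1 P2=NH1
Op 5: best P0=NH2 P1=NH1 P2=NH1
Op 6: best P0=NH2 P1=NH1 P2=NH1
Op 7: best P0=NH2 P1=NH1 P2=NH1
Op 8: best P0=NH2 P1=NH1 P2=NH2
Op 9: best P0=NH2 P1=NH1 P2=NH2
Op 10: best P0=NH2 P1=NH1 P2=NH2
Op 11: best P0=NH2 P1=NH1 P2=NH2

Answer: P0:NH2 P1:NH1 P2:NH2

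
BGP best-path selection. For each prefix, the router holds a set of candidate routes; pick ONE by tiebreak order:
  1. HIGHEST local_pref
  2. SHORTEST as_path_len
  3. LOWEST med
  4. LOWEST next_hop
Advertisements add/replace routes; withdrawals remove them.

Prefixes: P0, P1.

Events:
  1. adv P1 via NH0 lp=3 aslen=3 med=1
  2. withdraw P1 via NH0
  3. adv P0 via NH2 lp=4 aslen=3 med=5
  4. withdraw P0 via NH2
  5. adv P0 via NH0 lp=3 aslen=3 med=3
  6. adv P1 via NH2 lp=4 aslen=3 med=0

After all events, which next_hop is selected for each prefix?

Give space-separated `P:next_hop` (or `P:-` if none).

Answer: P0:NH0 P1:NH2

Derivation:
Op 1: best P0=- P1=NH0
Op 2: best P0=- P1=-
Op 3: best P0=NH2 P1=-
Op 4: best P0=- P1=-
Op 5: best P0=NH0 P1=-
Op 6: best P0=NH0 P1=NH2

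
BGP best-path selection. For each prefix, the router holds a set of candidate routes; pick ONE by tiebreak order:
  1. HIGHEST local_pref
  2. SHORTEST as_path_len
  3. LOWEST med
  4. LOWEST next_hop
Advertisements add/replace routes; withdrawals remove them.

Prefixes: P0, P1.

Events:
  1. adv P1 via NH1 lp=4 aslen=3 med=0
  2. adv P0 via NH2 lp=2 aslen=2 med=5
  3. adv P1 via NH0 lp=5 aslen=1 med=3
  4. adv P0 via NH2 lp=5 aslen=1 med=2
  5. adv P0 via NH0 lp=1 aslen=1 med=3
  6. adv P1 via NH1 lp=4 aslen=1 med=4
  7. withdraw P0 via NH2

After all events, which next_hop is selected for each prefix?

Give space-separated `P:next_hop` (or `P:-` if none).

Answer: P0:NH0 P1:NH0

Derivation:
Op 1: best P0=- P1=NH1
Op 2: best P0=NH2 P1=NH1
Op 3: best P0=NH2 P1=NH0
Op 4: best P0=NH2 P1=NH0
Op 5: best P0=NH2 P1=NH0
Op 6: best P0=NH2 P1=NH0
Op 7: best P0=NH0 P1=NH0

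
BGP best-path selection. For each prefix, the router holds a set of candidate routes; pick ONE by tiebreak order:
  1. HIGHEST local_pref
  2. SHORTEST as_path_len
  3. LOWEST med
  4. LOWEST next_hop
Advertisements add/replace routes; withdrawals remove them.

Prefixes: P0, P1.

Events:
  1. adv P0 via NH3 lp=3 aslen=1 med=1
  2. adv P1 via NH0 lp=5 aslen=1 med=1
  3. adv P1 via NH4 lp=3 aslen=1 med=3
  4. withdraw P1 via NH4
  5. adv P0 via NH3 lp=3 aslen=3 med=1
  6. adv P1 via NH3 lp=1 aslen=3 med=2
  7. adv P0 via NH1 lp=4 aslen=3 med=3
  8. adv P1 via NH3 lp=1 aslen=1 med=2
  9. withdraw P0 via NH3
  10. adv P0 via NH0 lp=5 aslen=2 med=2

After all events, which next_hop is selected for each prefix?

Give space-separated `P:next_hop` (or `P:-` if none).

Op 1: best P0=NH3 P1=-
Op 2: best P0=NH3 P1=NH0
Op 3: best P0=NH3 P1=NH0
Op 4: best P0=NH3 P1=NH0
Op 5: best P0=NH3 P1=NH0
Op 6: best P0=NH3 P1=NH0
Op 7: best P0=NH1 P1=NH0
Op 8: best P0=NH1 P1=NH0
Op 9: best P0=NH1 P1=NH0
Op 10: best P0=NH0 P1=NH0

Answer: P0:NH0 P1:NH0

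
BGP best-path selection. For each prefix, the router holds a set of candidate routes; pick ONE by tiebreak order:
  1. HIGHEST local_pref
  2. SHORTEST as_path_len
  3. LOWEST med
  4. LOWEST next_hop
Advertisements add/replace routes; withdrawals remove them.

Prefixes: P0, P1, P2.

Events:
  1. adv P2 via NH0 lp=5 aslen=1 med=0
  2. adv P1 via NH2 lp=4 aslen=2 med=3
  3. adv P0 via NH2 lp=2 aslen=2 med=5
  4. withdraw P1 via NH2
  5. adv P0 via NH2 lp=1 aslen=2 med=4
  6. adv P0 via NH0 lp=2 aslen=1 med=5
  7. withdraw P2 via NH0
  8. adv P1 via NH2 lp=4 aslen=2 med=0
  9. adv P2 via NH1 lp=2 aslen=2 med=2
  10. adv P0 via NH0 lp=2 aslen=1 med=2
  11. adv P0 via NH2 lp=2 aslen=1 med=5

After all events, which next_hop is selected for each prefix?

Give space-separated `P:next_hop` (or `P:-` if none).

Op 1: best P0=- P1=- P2=NH0
Op 2: best P0=- P1=NH2 P2=NH0
Op 3: best P0=NH2 P1=NH2 P2=NH0
Op 4: best P0=NH2 P1=- P2=NH0
Op 5: best P0=NH2 P1=- P2=NH0
Op 6: best P0=NH0 P1=- P2=NH0
Op 7: best P0=NH0 P1=- P2=-
Op 8: best P0=NH0 P1=NH2 P2=-
Op 9: best P0=NH0 P1=NH2 P2=NH1
Op 10: best P0=NH0 P1=NH2 P2=NH1
Op 11: best P0=NH0 P1=NH2 P2=NH1

Answer: P0:NH0 P1:NH2 P2:NH1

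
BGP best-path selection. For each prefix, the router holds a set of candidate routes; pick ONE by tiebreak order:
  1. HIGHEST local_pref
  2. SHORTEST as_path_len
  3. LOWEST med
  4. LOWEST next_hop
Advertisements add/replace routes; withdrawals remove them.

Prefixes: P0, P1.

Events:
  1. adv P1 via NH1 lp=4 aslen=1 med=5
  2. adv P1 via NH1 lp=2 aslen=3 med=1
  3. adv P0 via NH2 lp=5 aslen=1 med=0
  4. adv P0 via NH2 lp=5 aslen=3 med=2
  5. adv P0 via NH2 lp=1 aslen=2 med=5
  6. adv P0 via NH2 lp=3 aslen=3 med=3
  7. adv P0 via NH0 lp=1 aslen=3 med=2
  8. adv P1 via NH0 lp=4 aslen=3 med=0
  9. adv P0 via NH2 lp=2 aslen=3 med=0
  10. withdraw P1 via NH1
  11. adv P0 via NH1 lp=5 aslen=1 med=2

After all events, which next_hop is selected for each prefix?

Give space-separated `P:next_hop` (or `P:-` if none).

Answer: P0:NH1 P1:NH0

Derivation:
Op 1: best P0=- P1=NH1
Op 2: best P0=- P1=NH1
Op 3: best P0=NH2 P1=NH1
Op 4: best P0=NH2 P1=NH1
Op 5: best P0=NH2 P1=NH1
Op 6: best P0=NH2 P1=NH1
Op 7: best P0=NH2 P1=NH1
Op 8: best P0=NH2 P1=NH0
Op 9: best P0=NH2 P1=NH0
Op 10: best P0=NH2 P1=NH0
Op 11: best P0=NH1 P1=NH0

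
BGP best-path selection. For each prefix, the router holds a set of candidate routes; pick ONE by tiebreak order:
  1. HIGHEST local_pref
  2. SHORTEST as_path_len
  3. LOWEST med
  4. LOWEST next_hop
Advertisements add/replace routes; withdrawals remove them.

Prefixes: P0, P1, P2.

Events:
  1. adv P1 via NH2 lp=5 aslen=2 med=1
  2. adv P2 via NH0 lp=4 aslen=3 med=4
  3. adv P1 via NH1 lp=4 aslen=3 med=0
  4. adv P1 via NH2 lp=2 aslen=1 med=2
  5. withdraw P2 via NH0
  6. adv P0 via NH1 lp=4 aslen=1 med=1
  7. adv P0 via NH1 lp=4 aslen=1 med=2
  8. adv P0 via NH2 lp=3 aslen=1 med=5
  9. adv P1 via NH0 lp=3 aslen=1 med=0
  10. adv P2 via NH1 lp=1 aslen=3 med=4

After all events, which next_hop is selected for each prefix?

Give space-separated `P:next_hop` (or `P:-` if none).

Answer: P0:NH1 P1:NH1 P2:NH1

Derivation:
Op 1: best P0=- P1=NH2 P2=-
Op 2: best P0=- P1=NH2 P2=NH0
Op 3: best P0=- P1=NH2 P2=NH0
Op 4: best P0=- P1=NH1 P2=NH0
Op 5: best P0=- P1=NH1 P2=-
Op 6: best P0=NH1 P1=NH1 P2=-
Op 7: best P0=NH1 P1=NH1 P2=-
Op 8: best P0=NH1 P1=NH1 P2=-
Op 9: best P0=NH1 P1=NH1 P2=-
Op 10: best P0=NH1 P1=NH1 P2=NH1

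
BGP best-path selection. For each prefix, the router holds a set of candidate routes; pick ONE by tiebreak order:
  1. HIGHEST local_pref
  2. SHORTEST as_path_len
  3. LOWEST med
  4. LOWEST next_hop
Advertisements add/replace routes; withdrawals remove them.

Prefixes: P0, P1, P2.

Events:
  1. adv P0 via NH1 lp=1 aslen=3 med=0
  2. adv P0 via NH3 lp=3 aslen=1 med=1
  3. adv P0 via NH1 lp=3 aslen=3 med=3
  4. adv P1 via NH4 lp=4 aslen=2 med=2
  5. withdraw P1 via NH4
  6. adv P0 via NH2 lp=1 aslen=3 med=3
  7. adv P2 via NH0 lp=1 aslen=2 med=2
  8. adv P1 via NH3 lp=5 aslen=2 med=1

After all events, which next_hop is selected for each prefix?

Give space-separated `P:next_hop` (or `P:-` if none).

Op 1: best P0=NH1 P1=- P2=-
Op 2: best P0=NH3 P1=- P2=-
Op 3: best P0=NH3 P1=- P2=-
Op 4: best P0=NH3 P1=NH4 P2=-
Op 5: best P0=NH3 P1=- P2=-
Op 6: best P0=NH3 P1=- P2=-
Op 7: best P0=NH3 P1=- P2=NH0
Op 8: best P0=NH3 P1=NH3 P2=NH0

Answer: P0:NH3 P1:NH3 P2:NH0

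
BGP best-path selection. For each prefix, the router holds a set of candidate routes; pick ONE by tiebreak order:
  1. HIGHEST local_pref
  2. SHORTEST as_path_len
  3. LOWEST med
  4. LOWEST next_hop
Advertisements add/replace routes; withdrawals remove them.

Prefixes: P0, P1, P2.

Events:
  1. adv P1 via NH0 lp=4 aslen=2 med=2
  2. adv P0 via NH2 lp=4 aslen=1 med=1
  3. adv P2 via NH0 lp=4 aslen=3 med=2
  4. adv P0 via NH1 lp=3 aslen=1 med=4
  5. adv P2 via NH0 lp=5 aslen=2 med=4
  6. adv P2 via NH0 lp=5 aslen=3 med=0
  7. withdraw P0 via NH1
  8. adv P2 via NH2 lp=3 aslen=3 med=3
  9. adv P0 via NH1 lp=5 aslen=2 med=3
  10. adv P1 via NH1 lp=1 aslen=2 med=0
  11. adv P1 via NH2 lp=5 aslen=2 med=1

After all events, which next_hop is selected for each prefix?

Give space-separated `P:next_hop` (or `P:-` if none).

Op 1: best P0=- P1=NH0 P2=-
Op 2: best P0=NH2 P1=NH0 P2=-
Op 3: best P0=NH2 P1=NH0 P2=NH0
Op 4: best P0=NH2 P1=NH0 P2=NH0
Op 5: best P0=NH2 P1=NH0 P2=NH0
Op 6: best P0=NH2 P1=NH0 P2=NH0
Op 7: best P0=NH2 P1=NH0 P2=NH0
Op 8: best P0=NH2 P1=NH0 P2=NH0
Op 9: best P0=NH1 P1=NH0 P2=NH0
Op 10: best P0=NH1 P1=NH0 P2=NH0
Op 11: best P0=NH1 P1=NH2 P2=NH0

Answer: P0:NH1 P1:NH2 P2:NH0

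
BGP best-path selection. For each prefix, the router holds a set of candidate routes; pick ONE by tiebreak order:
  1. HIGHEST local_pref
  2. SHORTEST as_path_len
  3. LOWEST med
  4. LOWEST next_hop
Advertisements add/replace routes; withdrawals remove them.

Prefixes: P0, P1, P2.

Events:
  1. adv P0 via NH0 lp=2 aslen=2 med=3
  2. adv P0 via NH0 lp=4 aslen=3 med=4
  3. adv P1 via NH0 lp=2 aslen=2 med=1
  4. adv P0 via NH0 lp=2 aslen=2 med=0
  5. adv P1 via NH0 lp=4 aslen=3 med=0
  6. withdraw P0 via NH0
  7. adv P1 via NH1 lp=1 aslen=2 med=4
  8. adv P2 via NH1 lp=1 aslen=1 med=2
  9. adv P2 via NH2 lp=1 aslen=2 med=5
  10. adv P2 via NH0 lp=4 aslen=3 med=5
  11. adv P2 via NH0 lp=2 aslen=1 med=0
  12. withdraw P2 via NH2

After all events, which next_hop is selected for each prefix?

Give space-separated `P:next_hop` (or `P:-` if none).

Op 1: best P0=NH0 P1=- P2=-
Op 2: best P0=NH0 P1=- P2=-
Op 3: best P0=NH0 P1=NH0 P2=-
Op 4: best P0=NH0 P1=NH0 P2=-
Op 5: best P0=NH0 P1=NH0 P2=-
Op 6: best P0=- P1=NH0 P2=-
Op 7: best P0=- P1=NH0 P2=-
Op 8: best P0=- P1=NH0 P2=NH1
Op 9: best P0=- P1=NH0 P2=NH1
Op 10: best P0=- P1=NH0 P2=NH0
Op 11: best P0=- P1=NH0 P2=NH0
Op 12: best P0=- P1=NH0 P2=NH0

Answer: P0:- P1:NH0 P2:NH0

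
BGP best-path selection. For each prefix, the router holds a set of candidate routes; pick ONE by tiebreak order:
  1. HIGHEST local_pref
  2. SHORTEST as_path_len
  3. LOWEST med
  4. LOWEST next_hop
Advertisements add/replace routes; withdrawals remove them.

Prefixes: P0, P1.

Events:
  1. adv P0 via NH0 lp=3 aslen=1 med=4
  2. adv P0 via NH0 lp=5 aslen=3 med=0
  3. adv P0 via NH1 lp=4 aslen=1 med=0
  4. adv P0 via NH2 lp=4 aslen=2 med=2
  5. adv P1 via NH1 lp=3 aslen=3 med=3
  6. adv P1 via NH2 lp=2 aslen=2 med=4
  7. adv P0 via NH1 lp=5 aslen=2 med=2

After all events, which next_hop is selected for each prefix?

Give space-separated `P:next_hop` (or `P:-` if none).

Op 1: best P0=NH0 P1=-
Op 2: best P0=NH0 P1=-
Op 3: best P0=NH0 P1=-
Op 4: best P0=NH0 P1=-
Op 5: best P0=NH0 P1=NH1
Op 6: best P0=NH0 P1=NH1
Op 7: best P0=NH1 P1=NH1

Answer: P0:NH1 P1:NH1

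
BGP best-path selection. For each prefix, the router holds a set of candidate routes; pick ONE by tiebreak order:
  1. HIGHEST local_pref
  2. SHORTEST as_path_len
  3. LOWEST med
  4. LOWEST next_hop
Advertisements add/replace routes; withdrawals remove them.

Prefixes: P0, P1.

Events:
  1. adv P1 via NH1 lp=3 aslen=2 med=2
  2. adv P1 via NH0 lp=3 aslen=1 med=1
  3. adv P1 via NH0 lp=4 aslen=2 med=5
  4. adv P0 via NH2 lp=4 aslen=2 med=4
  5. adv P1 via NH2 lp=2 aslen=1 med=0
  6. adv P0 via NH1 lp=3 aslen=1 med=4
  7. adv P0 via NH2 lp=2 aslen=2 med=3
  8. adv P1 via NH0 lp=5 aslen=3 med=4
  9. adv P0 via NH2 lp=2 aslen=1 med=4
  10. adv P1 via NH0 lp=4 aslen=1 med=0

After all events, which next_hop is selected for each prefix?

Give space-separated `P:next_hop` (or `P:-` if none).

Answer: P0:NH1 P1:NH0

Derivation:
Op 1: best P0=- P1=NH1
Op 2: best P0=- P1=NH0
Op 3: best P0=- P1=NH0
Op 4: best P0=NH2 P1=NH0
Op 5: best P0=NH2 P1=NH0
Op 6: best P0=NH2 P1=NH0
Op 7: best P0=NH1 P1=NH0
Op 8: best P0=NH1 P1=NH0
Op 9: best P0=NH1 P1=NH0
Op 10: best P0=NH1 P1=NH0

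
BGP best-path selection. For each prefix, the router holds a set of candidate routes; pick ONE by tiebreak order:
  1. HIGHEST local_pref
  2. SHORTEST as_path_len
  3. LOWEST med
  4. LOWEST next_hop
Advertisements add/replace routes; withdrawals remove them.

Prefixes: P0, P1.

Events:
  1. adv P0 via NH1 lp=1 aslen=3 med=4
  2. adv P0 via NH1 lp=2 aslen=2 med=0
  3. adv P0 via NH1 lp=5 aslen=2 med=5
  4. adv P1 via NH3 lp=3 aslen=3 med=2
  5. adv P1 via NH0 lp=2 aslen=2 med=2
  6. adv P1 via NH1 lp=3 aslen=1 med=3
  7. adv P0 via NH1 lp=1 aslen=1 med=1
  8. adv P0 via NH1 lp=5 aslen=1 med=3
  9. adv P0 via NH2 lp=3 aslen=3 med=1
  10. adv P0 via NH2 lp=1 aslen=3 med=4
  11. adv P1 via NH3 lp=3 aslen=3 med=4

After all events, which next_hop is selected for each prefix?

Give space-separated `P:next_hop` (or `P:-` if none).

Answer: P0:NH1 P1:NH1

Derivation:
Op 1: best P0=NH1 P1=-
Op 2: best P0=NH1 P1=-
Op 3: best P0=NH1 P1=-
Op 4: best P0=NH1 P1=NH3
Op 5: best P0=NH1 P1=NH3
Op 6: best P0=NH1 P1=NH1
Op 7: best P0=NH1 P1=NH1
Op 8: best P0=NH1 P1=NH1
Op 9: best P0=NH1 P1=NH1
Op 10: best P0=NH1 P1=NH1
Op 11: best P0=NH1 P1=NH1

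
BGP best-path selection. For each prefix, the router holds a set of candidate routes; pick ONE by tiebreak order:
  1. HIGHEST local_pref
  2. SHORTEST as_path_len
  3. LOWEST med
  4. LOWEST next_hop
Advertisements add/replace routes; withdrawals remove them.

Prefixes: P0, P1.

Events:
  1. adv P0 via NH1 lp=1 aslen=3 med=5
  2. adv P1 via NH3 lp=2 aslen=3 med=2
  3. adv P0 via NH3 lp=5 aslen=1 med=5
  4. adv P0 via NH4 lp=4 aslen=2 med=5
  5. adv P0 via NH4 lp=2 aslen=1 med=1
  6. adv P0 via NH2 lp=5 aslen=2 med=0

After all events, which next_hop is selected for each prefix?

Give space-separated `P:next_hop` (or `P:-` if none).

Op 1: best P0=NH1 P1=-
Op 2: best P0=NH1 P1=NH3
Op 3: best P0=NH3 P1=NH3
Op 4: best P0=NH3 P1=NH3
Op 5: best P0=NH3 P1=NH3
Op 6: best P0=NH3 P1=NH3

Answer: P0:NH3 P1:NH3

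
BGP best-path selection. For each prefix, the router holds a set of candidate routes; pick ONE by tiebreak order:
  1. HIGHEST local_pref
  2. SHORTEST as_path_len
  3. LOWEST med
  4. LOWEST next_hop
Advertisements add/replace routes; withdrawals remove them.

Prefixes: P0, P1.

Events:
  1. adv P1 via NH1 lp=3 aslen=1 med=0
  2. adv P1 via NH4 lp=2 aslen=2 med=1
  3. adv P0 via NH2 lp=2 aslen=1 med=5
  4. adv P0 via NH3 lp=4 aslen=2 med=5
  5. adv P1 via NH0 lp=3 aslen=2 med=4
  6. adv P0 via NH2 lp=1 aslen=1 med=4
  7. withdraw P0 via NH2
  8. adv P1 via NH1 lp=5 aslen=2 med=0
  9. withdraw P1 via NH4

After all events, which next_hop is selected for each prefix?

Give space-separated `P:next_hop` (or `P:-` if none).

Op 1: best P0=- P1=NH1
Op 2: best P0=- P1=NH1
Op 3: best P0=NH2 P1=NH1
Op 4: best P0=NH3 P1=NH1
Op 5: best P0=NH3 P1=NH1
Op 6: best P0=NH3 P1=NH1
Op 7: best P0=NH3 P1=NH1
Op 8: best P0=NH3 P1=NH1
Op 9: best P0=NH3 P1=NH1

Answer: P0:NH3 P1:NH1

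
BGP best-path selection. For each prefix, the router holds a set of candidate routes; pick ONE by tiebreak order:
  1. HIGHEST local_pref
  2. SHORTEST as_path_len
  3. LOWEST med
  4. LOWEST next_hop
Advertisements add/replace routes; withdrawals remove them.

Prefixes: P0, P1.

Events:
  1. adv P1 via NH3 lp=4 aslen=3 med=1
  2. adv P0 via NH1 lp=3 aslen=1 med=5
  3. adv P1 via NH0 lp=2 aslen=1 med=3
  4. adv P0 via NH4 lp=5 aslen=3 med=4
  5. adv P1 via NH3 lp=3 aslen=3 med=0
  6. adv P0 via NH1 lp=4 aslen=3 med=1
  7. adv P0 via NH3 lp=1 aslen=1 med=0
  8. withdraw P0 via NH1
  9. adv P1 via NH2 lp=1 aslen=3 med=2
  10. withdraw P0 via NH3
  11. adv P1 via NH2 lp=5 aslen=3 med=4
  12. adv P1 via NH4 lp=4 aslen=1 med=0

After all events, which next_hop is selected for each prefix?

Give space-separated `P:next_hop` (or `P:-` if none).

Answer: P0:NH4 P1:NH2

Derivation:
Op 1: best P0=- P1=NH3
Op 2: best P0=NH1 P1=NH3
Op 3: best P0=NH1 P1=NH3
Op 4: best P0=NH4 P1=NH3
Op 5: best P0=NH4 P1=NH3
Op 6: best P0=NH4 P1=NH3
Op 7: best P0=NH4 P1=NH3
Op 8: best P0=NH4 P1=NH3
Op 9: best P0=NH4 P1=NH3
Op 10: best P0=NH4 P1=NH3
Op 11: best P0=NH4 P1=NH2
Op 12: best P0=NH4 P1=NH2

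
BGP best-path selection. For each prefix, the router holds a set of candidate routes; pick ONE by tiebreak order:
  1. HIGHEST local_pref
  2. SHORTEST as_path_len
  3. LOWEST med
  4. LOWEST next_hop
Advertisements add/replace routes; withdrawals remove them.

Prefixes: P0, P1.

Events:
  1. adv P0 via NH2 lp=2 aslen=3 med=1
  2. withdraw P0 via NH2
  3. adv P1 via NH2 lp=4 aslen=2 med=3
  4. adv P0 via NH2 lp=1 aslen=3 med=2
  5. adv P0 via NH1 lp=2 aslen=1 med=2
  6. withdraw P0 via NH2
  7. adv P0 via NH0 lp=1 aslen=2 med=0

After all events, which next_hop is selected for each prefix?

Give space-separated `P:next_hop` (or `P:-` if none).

Answer: P0:NH1 P1:NH2

Derivation:
Op 1: best P0=NH2 P1=-
Op 2: best P0=- P1=-
Op 3: best P0=- P1=NH2
Op 4: best P0=NH2 P1=NH2
Op 5: best P0=NH1 P1=NH2
Op 6: best P0=NH1 P1=NH2
Op 7: best P0=NH1 P1=NH2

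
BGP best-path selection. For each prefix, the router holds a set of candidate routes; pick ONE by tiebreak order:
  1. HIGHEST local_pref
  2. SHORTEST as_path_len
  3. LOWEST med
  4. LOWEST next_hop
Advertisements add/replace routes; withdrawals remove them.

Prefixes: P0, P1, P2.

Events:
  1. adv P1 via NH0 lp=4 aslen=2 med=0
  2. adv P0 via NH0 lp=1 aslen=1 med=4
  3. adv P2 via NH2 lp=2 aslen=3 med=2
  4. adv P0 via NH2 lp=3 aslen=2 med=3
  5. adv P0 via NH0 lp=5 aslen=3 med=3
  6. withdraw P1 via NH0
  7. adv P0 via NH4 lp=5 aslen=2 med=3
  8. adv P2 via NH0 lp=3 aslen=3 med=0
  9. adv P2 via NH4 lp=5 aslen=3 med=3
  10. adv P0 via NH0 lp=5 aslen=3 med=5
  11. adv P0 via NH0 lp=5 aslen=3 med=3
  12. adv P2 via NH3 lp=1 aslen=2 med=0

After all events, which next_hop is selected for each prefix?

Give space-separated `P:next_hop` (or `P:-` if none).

Answer: P0:NH4 P1:- P2:NH4

Derivation:
Op 1: best P0=- P1=NH0 P2=-
Op 2: best P0=NH0 P1=NH0 P2=-
Op 3: best P0=NH0 P1=NH0 P2=NH2
Op 4: best P0=NH2 P1=NH0 P2=NH2
Op 5: best P0=NH0 P1=NH0 P2=NH2
Op 6: best P0=NH0 P1=- P2=NH2
Op 7: best P0=NH4 P1=- P2=NH2
Op 8: best P0=NH4 P1=- P2=NH0
Op 9: best P0=NH4 P1=- P2=NH4
Op 10: best P0=NH4 P1=- P2=NH4
Op 11: best P0=NH4 P1=- P2=NH4
Op 12: best P0=NH4 P1=- P2=NH4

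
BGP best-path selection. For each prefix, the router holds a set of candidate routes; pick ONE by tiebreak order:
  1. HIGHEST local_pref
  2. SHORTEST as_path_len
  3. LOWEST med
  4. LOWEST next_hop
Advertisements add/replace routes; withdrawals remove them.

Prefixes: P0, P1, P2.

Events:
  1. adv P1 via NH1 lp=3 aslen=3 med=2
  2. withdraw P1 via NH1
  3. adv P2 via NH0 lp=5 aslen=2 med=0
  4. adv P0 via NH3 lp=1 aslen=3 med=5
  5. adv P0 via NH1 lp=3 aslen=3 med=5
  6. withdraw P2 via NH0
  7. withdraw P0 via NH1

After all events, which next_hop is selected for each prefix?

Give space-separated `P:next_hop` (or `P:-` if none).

Op 1: best P0=- P1=NH1 P2=-
Op 2: best P0=- P1=- P2=-
Op 3: best P0=- P1=- P2=NH0
Op 4: best P0=NH3 P1=- P2=NH0
Op 5: best P0=NH1 P1=- P2=NH0
Op 6: best P0=NH1 P1=- P2=-
Op 7: best P0=NH3 P1=- P2=-

Answer: P0:NH3 P1:- P2:-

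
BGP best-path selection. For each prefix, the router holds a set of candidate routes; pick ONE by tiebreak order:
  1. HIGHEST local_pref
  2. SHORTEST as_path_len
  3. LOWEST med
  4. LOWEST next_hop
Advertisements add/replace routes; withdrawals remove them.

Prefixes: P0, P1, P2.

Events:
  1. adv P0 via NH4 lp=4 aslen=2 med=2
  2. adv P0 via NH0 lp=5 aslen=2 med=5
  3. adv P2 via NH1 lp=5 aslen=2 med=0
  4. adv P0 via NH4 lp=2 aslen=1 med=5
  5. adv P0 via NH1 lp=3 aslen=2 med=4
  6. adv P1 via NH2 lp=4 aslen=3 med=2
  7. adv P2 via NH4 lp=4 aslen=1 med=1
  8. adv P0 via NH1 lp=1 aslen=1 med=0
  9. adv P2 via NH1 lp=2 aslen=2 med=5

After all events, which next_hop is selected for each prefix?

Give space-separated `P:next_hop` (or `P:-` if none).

Answer: P0:NH0 P1:NH2 P2:NH4

Derivation:
Op 1: best P0=NH4 P1=- P2=-
Op 2: best P0=NH0 P1=- P2=-
Op 3: best P0=NH0 P1=- P2=NH1
Op 4: best P0=NH0 P1=- P2=NH1
Op 5: best P0=NH0 P1=- P2=NH1
Op 6: best P0=NH0 P1=NH2 P2=NH1
Op 7: best P0=NH0 P1=NH2 P2=NH1
Op 8: best P0=NH0 P1=NH2 P2=NH1
Op 9: best P0=NH0 P1=NH2 P2=NH4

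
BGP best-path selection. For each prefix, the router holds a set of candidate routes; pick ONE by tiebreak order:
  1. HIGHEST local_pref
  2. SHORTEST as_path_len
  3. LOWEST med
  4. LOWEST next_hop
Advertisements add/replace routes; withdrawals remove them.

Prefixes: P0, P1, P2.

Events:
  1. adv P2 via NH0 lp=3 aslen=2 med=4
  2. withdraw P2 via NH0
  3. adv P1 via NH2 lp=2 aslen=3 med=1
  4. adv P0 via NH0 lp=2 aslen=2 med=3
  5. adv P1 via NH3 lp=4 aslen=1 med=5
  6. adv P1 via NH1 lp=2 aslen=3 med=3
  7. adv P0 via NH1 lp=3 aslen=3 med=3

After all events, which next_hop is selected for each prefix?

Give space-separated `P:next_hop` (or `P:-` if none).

Op 1: best P0=- P1=- P2=NH0
Op 2: best P0=- P1=- P2=-
Op 3: best P0=- P1=NH2 P2=-
Op 4: best P0=NH0 P1=NH2 P2=-
Op 5: best P0=NH0 P1=NH3 P2=-
Op 6: best P0=NH0 P1=NH3 P2=-
Op 7: best P0=NH1 P1=NH3 P2=-

Answer: P0:NH1 P1:NH3 P2:-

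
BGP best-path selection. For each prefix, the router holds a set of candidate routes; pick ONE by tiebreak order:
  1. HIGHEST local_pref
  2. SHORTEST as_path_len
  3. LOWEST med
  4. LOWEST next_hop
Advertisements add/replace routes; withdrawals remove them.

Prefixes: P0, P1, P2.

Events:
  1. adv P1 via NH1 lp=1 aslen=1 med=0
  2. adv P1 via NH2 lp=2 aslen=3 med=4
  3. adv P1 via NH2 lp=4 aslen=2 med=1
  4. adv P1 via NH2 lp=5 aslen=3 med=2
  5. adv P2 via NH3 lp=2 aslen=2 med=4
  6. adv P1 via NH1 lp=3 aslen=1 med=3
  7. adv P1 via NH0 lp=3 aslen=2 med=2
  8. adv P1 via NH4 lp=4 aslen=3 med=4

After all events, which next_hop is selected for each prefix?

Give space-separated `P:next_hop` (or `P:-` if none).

Op 1: best P0=- P1=NH1 P2=-
Op 2: best P0=- P1=NH2 P2=-
Op 3: best P0=- P1=NH2 P2=-
Op 4: best P0=- P1=NH2 P2=-
Op 5: best P0=- P1=NH2 P2=NH3
Op 6: best P0=- P1=NH2 P2=NH3
Op 7: best P0=- P1=NH2 P2=NH3
Op 8: best P0=- P1=NH2 P2=NH3

Answer: P0:- P1:NH2 P2:NH3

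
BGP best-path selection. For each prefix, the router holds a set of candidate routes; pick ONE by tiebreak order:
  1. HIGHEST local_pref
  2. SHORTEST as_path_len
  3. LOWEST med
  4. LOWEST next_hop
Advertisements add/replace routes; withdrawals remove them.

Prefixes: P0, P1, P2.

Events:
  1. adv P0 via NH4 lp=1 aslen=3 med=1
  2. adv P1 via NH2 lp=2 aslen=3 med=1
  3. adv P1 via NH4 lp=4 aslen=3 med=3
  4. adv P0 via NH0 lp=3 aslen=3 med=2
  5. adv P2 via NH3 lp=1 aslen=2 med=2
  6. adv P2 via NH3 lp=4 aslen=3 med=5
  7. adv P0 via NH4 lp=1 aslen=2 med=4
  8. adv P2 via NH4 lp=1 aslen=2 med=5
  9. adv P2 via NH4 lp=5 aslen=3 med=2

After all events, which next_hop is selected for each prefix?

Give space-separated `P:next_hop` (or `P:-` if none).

Answer: P0:NH0 P1:NH4 P2:NH4

Derivation:
Op 1: best P0=NH4 P1=- P2=-
Op 2: best P0=NH4 P1=NH2 P2=-
Op 3: best P0=NH4 P1=NH4 P2=-
Op 4: best P0=NH0 P1=NH4 P2=-
Op 5: best P0=NH0 P1=NH4 P2=NH3
Op 6: best P0=NH0 P1=NH4 P2=NH3
Op 7: best P0=NH0 P1=NH4 P2=NH3
Op 8: best P0=NH0 P1=NH4 P2=NH3
Op 9: best P0=NH0 P1=NH4 P2=NH4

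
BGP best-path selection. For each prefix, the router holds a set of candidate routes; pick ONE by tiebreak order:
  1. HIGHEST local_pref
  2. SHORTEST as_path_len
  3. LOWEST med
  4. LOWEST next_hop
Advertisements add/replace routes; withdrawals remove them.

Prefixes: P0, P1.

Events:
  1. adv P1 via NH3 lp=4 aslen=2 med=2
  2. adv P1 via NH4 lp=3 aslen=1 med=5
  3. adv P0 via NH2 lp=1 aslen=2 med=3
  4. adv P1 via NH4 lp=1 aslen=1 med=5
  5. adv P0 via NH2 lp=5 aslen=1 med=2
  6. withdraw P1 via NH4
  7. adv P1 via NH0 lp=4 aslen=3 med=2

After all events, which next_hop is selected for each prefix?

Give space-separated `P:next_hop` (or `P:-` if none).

Op 1: best P0=- P1=NH3
Op 2: best P0=- P1=NH3
Op 3: best P0=NH2 P1=NH3
Op 4: best P0=NH2 P1=NH3
Op 5: best P0=NH2 P1=NH3
Op 6: best P0=NH2 P1=NH3
Op 7: best P0=NH2 P1=NH3

Answer: P0:NH2 P1:NH3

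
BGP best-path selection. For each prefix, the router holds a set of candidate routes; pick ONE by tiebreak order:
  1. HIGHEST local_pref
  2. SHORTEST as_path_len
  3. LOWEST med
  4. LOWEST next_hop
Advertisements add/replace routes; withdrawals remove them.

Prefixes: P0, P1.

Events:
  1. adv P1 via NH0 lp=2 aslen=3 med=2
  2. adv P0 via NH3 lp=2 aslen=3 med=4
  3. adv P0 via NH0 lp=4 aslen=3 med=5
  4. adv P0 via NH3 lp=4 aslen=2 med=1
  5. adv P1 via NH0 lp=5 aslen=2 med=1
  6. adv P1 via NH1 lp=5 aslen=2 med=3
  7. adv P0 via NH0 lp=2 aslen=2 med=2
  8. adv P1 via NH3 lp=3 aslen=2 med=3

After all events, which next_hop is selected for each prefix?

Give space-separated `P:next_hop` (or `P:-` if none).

Op 1: best P0=- P1=NH0
Op 2: best P0=NH3 P1=NH0
Op 3: best P0=NH0 P1=NH0
Op 4: best P0=NH3 P1=NH0
Op 5: best P0=NH3 P1=NH0
Op 6: best P0=NH3 P1=NH0
Op 7: best P0=NH3 P1=NH0
Op 8: best P0=NH3 P1=NH0

Answer: P0:NH3 P1:NH0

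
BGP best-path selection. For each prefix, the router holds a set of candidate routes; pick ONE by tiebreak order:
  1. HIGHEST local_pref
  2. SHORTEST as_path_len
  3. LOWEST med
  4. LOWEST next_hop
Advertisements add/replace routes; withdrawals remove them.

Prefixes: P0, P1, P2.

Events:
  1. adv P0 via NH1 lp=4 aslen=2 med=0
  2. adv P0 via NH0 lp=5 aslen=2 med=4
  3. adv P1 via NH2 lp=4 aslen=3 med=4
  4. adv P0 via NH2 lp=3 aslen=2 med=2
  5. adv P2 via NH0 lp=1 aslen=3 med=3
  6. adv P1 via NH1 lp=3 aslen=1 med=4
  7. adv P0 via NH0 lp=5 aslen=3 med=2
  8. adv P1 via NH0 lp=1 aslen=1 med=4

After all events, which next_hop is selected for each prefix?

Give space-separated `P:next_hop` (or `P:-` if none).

Op 1: best P0=NH1 P1=- P2=-
Op 2: best P0=NH0 P1=- P2=-
Op 3: best P0=NH0 P1=NH2 P2=-
Op 4: best P0=NH0 P1=NH2 P2=-
Op 5: best P0=NH0 P1=NH2 P2=NH0
Op 6: best P0=NH0 P1=NH2 P2=NH0
Op 7: best P0=NH0 P1=NH2 P2=NH0
Op 8: best P0=NH0 P1=NH2 P2=NH0

Answer: P0:NH0 P1:NH2 P2:NH0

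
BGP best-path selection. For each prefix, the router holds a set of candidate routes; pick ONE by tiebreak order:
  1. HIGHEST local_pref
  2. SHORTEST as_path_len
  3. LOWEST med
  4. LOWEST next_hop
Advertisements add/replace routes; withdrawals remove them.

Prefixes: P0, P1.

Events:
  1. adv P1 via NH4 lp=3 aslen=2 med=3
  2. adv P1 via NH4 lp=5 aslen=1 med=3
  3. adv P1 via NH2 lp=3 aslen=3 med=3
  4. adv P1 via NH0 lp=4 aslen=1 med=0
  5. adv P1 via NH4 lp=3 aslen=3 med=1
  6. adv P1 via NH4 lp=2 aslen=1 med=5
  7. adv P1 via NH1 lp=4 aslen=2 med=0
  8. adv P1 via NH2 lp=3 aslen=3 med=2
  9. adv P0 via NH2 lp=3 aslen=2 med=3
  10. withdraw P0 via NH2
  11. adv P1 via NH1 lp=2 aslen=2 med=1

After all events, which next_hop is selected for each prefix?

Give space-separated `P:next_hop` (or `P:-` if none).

Answer: P0:- P1:NH0

Derivation:
Op 1: best P0=- P1=NH4
Op 2: best P0=- P1=NH4
Op 3: best P0=- P1=NH4
Op 4: best P0=- P1=NH4
Op 5: best P0=- P1=NH0
Op 6: best P0=- P1=NH0
Op 7: best P0=- P1=NH0
Op 8: best P0=- P1=NH0
Op 9: best P0=NH2 P1=NH0
Op 10: best P0=- P1=NH0
Op 11: best P0=- P1=NH0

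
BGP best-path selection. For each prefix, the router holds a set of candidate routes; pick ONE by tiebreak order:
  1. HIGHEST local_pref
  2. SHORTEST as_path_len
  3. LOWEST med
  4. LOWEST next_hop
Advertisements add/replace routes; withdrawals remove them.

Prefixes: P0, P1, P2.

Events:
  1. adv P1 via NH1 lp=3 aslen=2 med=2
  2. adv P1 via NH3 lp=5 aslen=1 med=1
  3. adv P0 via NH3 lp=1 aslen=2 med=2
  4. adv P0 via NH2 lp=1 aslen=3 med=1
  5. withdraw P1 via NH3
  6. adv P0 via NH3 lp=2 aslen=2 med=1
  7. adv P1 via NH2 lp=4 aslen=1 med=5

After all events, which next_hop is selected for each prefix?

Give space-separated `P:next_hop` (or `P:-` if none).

Answer: P0:NH3 P1:NH2 P2:-

Derivation:
Op 1: best P0=- P1=NH1 P2=-
Op 2: best P0=- P1=NH3 P2=-
Op 3: best P0=NH3 P1=NH3 P2=-
Op 4: best P0=NH3 P1=NH3 P2=-
Op 5: best P0=NH3 P1=NH1 P2=-
Op 6: best P0=NH3 P1=NH1 P2=-
Op 7: best P0=NH3 P1=NH2 P2=-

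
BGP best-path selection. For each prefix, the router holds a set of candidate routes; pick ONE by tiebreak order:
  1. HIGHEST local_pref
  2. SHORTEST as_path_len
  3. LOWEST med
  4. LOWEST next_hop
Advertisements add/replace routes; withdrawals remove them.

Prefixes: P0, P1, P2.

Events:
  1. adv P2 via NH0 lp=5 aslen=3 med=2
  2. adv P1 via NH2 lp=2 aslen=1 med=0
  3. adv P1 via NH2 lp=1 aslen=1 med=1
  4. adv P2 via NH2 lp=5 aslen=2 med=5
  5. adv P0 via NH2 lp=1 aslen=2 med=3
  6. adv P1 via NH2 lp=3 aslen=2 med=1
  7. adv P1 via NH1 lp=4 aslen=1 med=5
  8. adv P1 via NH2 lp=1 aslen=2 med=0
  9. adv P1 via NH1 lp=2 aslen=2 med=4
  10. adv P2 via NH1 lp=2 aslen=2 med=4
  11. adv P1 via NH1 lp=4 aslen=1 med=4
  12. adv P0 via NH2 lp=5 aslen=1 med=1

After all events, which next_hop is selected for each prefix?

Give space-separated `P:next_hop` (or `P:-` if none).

Op 1: best P0=- P1=- P2=NH0
Op 2: best P0=- P1=NH2 P2=NH0
Op 3: best P0=- P1=NH2 P2=NH0
Op 4: best P0=- P1=NH2 P2=NH2
Op 5: best P0=NH2 P1=NH2 P2=NH2
Op 6: best P0=NH2 P1=NH2 P2=NH2
Op 7: best P0=NH2 P1=NH1 P2=NH2
Op 8: best P0=NH2 P1=NH1 P2=NH2
Op 9: best P0=NH2 P1=NH1 P2=NH2
Op 10: best P0=NH2 P1=NH1 P2=NH2
Op 11: best P0=NH2 P1=NH1 P2=NH2
Op 12: best P0=NH2 P1=NH1 P2=NH2

Answer: P0:NH2 P1:NH1 P2:NH2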